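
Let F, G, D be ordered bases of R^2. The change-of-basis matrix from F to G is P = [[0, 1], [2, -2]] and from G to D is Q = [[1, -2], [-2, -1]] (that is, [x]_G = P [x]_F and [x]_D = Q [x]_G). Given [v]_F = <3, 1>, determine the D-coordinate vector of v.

<-7, -6>

Apply P to get G-coordinates <1, 4>, then Q to get D-coordinates.
The result is [v]_D = <-7, -6>.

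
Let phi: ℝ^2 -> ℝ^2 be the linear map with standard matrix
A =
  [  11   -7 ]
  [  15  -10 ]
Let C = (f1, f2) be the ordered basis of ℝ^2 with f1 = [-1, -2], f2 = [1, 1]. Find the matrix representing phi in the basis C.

[[-2, -1], [1, 3]]

The j-th column of [phi]_C is [phi(fj)]_C.
phi(f1) = A f1 = [3, 5] = -2f1 + f2, so column 1 is [-2, 1].
Repeating for f2 and assembling the columns gives [[-2, -1], [1, 3]].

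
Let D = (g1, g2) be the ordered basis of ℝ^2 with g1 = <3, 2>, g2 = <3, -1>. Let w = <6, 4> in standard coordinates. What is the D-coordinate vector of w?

Write w = c_1 g1 + c_2 g2 and solve for the c_i.
System: 3c_1 + 3c_2 = 6, 2c_1 - c_2 = 4; solving gives c_1 = 2, c_2 = 0.
Check: 2g1 + 0·g2 = <6, 4>.

<2, 0>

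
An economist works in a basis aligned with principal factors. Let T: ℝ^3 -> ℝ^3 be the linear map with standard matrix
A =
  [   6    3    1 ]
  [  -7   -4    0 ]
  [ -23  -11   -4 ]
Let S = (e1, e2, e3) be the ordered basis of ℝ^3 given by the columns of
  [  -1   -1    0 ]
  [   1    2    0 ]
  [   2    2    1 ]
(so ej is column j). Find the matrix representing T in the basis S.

[[-1, -3, -2], [2, 1, 1], [2, -3, -2]]

The j-th column of [T]_S is [T(ej)]_S.
T(e1) = A e1 = (-1, 3, 4) = -e1 + 2e2 + 2e3, so column 1 is (-1, 2, 2).
Repeating for e2, e3 and assembling the columns gives [[-1, -3, -2], [2, 1, 1], [2, -3, -2]].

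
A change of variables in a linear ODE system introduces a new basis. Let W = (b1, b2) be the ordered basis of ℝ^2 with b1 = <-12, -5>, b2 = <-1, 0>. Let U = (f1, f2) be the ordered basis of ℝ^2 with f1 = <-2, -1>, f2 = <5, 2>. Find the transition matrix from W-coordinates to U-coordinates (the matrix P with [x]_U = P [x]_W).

Column j of P is [bj]_U, since P maps W-coordinates to U-coordinates.
Expressing b1 in U: b1 = f1 - 2f2, so column 1 of P is <1, -2>.
Doing the same for each bj gives P = [[1, -2], [-2, -1]].

[[1, -2], [-2, -1]]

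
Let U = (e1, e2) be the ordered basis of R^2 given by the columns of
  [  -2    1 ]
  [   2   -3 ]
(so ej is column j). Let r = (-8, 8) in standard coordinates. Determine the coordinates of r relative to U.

(4, 0)

Write r = c_1 e1 + c_2 e2 and solve for the c_i.
System: -2c_1 + c_2 = -8, 2c_1 - 3c_2 = 8; solving gives c_1 = 4, c_2 = 0.
Check: 4e1 + 0·e2 = (-8, 8).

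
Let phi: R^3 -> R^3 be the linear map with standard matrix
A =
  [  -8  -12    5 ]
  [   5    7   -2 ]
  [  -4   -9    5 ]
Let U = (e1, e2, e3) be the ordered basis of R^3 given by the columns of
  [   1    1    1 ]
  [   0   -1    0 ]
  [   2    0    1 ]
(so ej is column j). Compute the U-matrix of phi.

[[3, 3, 1], [-1, 2, -3], [0, -1, -1]]

The j-th column of [phi]_U is [phi(ej)]_U.
phi(e1) = A e1 = [2, 1, 6] = 3e1 - e2 + 0·e3, so column 1 is [3, -1, 0].
Repeating for e2, e3 and assembling the columns gives [[3, 3, 1], [-1, 2, -3], [0, -1, -1]].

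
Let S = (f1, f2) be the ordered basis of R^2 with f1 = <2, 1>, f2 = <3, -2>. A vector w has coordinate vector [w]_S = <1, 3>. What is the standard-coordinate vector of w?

The coordinates say w = f1 + 3f2; adding the scaled basis vectors gives <11, -5>.

<11, -5>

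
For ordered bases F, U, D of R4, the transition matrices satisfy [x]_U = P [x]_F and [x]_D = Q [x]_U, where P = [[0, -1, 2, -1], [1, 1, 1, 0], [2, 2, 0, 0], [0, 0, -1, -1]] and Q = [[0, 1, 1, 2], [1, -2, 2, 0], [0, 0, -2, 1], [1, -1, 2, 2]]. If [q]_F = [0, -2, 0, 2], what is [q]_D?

Apply P to get U-coordinates [0, -2, -4, -2], then Q to get D-coordinates.
The result is [q]_D = [-10, -4, 6, -10].

[-10, -4, 6, -10]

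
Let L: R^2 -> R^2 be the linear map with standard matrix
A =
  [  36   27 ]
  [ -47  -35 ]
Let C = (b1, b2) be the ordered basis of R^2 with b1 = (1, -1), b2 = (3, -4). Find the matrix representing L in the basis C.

[[0, -3], [3, 1]]

Let P have columns b1, b2. Then [L]_C = P^(-1) A P.
Here det P = -1, so P^(-1) is integer; computing A P first and then P^(-1)(A P) gives [[0, -3], [3, 1]].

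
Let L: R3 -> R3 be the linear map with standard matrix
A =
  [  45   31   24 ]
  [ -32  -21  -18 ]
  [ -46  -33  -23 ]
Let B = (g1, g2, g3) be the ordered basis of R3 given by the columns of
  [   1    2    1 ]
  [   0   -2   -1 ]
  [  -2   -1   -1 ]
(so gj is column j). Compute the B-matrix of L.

[[1, 0, -3], [-2, 1, -3], [0, 2, -1]]

The j-th column of [L]_B is [L(gj)]_B.
L(g1) = A g1 = <-3, 4, 0> = g1 - 2g2 + 0·g3, so column 1 is <1, -2, 0>.
Repeating for g2, g3 and assembling the columns gives [[1, 0, -3], [-2, 1, -3], [0, 2, -1]].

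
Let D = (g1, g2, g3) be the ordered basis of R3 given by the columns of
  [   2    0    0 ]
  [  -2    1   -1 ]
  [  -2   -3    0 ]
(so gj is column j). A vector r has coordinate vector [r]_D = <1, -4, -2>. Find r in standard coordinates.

<2, -4, 10>

The coordinates say r = g1 - 4g2 - 2g3; adding the scaled basis vectors gives <2, -4, 10>.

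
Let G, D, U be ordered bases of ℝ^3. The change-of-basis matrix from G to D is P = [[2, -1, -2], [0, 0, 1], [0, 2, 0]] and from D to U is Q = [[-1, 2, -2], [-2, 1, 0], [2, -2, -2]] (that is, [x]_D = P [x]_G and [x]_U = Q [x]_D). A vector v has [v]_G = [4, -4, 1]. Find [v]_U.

[8, -19, 34]

First [v]_D = P [v]_G = [10, 1, -8].
Then [v]_U = Q [v]_D = [8, -19, 34].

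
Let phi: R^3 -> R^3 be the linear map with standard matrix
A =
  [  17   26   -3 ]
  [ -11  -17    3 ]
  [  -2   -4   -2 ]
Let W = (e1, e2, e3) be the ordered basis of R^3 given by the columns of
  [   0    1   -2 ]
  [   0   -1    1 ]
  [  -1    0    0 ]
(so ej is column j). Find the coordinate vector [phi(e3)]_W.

(0, -2, 3)

Column 3 of [phi]_W is the W-coordinate vector of phi(e3).
In standard coordinates phi(e3) = A e3 = (-8, 5, 0).
Converting to W: (-8, 5, 0) = 0·e1 - 2e2 + 3e3, so the coordinate vector is (0, -2, 3).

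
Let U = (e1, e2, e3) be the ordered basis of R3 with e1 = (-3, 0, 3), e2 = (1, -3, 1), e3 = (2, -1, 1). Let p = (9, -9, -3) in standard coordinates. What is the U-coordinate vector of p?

We seek scalars with c_1 e1 + ... + c_3 e3 = p; equivalently solve M c = p where the columns of M are e1, ..., e3.
Row-reducing the augmented matrix [M | p] gives c = (-2, 3, 0).
Check: -2e1 + 3e2 + 0·e3 = (9, -9, -3).

(-2, 3, 0)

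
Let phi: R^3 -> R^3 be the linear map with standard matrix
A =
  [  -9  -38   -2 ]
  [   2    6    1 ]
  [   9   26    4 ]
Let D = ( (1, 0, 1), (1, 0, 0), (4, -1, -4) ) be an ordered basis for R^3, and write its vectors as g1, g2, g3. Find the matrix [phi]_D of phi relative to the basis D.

The j-th column of [phi]_D is [phi(gj)]_D.
phi(g1) = A g1 = (-11, 3, 13) = g1 + 0·g2 - 3g3, so column 1 is (1, 0, -3).
Repeating for g2, g3 and assembling the columns gives [[1, 1, 2], [0, -2, 0], [-3, -2, 2]].

[[1, 1, 2], [0, -2, 0], [-3, -2, 2]]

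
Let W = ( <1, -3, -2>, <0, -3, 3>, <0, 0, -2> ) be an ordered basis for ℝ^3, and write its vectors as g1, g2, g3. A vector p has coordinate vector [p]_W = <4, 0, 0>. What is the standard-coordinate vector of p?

<4, -12, -8>

The coordinates say p = 4g1 + 0·g2 + 0·g3; adding the scaled basis vectors gives <4, -12, -8>.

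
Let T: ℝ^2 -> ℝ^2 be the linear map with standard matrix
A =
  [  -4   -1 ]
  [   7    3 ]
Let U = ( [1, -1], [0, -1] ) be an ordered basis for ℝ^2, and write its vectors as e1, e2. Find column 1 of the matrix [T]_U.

[-3, -1]

Column 1 of [T]_U is the U-coordinate vector of T(e1).
In standard coordinates T(e1) = A e1 = [-3, 4].
Converting to U: [-3, 4] = -3e1 - e2, so the coordinate vector is [-3, -1].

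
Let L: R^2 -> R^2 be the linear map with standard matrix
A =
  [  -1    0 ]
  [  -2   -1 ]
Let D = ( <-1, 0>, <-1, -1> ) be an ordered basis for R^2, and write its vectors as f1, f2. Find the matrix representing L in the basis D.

The j-th column of [L]_D is [L(fj)]_D.
L(f1) = A f1 = <1, 2> = f1 - 2f2, so column 1 is <1, -2>.
Repeating for f2 and assembling the columns gives [[1, 2], [-2, -3]].

[[1, 2], [-2, -3]]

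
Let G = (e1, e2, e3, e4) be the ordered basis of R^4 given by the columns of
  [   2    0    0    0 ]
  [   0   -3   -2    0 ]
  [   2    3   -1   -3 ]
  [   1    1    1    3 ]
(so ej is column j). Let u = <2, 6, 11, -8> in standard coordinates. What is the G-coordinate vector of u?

We seek scalars with c_1 e1 + ... + c_4 e4 = u; equivalently solve M c = u where the columns of M are e1, ..., e4.
Gaussian elimination on [M | u] yields c = (1, 0, -3, -2).
Check: e1 + 0·e2 - 3e3 - 2e4 = <2, 6, 11, -8>.

<1, 0, -3, -2>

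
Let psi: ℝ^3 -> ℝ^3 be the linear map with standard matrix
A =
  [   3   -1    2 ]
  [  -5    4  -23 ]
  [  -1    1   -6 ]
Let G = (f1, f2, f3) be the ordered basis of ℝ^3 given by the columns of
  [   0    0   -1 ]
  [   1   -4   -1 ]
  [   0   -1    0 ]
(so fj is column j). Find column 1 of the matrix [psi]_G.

Compute psi(f1) = A f1 = [-1, 4, 1] in standard coordinates.
Then write this in G-coordinates: solve for y in y_1 f1 + ... + y_3 f3 = [-1, 4, 1].
This gives y = [1, -1, 1], which is column 1 of [psi]_G.

[1, -1, 1]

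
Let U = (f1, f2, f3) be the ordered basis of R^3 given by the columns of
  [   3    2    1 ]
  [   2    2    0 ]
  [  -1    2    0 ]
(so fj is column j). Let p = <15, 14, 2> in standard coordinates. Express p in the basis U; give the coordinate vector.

[p]_U is the unique c with M c = p, where M has columns f1, ..., f3.
Row-reducing the augmented matrix [M | p] gives c = (4, 3, -3).
Check: 4f1 + 3f2 - 3f3 = <15, 14, 2>.

<4, 3, -3>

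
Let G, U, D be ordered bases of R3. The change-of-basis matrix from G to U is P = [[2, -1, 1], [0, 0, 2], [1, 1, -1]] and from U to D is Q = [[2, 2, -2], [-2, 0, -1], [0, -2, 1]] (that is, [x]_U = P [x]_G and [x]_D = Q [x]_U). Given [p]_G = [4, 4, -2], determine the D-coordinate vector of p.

[-24, -14, 18]

Apply P to get U-coordinates [2, -4, 10], then Q to get D-coordinates.
The result is [p]_D = [-24, -14, 18].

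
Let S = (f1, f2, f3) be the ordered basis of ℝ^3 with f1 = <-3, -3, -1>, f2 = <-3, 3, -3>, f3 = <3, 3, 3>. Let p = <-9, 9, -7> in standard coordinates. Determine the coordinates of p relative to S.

[p]_S is the unique c with M c = p, where M has columns f1, ..., f3.
Gaussian elimination on [M | p] yields c = (1, 3, 1).
Check: f1 + 3f2 + f3 = <-9, 9, -7>.

<1, 3, 1>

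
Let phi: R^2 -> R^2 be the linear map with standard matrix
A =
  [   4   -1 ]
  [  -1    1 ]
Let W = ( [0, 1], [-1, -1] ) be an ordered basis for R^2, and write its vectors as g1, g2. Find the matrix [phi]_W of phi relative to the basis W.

[[2, 3], [1, 3]]

With P the matrix whose columns are g1, g2, [phi]_W = P^(-1) A P.
Column by column: phi(g1) = A g1 = [-1, 1]; its W-coordinates [2, 1] give column 1.
Continuing for each basis vector yields [phi]_W = [[2, 3], [1, 3]].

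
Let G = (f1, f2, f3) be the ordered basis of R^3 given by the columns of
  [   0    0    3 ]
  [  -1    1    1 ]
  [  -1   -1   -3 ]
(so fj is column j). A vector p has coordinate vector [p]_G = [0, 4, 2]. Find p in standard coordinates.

[6, 6, -10]

By definition p = 0·f1 + 4f2 + 2f3.
Summing componentwise gives [6, 6, -10].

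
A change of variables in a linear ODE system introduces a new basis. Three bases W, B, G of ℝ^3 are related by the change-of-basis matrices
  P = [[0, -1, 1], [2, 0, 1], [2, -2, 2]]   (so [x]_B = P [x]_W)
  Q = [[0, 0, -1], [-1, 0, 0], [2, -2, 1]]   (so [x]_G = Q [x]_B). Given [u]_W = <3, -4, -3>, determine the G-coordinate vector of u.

<-8, -1, 4>

Composing the changes, [u]_G = Q P [u]_W.
Q P = [[-2, 2, -2], [0, 1, -1], [-2, -4, 2]]; applying this to <3, -4, -3> gives <-8, -1, 4>.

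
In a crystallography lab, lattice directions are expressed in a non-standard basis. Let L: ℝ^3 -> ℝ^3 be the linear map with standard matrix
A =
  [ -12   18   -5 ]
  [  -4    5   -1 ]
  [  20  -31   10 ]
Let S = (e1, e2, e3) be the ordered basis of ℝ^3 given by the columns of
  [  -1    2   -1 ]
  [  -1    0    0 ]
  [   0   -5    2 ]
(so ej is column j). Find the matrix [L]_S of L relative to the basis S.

With P the matrix whose columns are e1, ..., e3, [L]_S = P^(-1) A P.
Column by column: L(e1) = A e1 = (-6, -1, 11); its S-coordinates (1, -1, 3) give column 1.
Continuing for each basis vector yields [L]_S = [[1, 3, -2], [-1, 2, 0], [3, 0, 0]].

[[1, 3, -2], [-1, 2, 0], [3, 0, 0]]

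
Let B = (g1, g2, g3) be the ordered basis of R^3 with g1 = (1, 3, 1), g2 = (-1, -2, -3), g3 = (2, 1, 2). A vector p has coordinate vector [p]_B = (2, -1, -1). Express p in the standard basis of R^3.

p = M [p]_B, where M has columns g1, ..., g3.
Carrying out the matrix-vector product, p = (1, 7, 3).

(1, 7, 3)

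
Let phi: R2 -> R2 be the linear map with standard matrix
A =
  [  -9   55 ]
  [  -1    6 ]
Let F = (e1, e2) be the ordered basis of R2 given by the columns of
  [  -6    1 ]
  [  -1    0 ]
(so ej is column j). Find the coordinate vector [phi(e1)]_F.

[0, -1]

Column 1 of [phi]_F is the F-coordinate vector of phi(e1).
In standard coordinates phi(e1) = A e1 = [-1, 0].
Converting to F: [-1, 0] = 0·e1 - e2, so the coordinate vector is [0, -1].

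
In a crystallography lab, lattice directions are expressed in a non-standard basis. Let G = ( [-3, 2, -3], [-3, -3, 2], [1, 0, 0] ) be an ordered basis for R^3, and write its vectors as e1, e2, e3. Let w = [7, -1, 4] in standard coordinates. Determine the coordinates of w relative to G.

Write w = c_1 e1 + ... + c_3 e3 and solve for the c_i.
Solving this 3x3 system gives c = (-2, -1, -2).
Check: -2e1 - e2 - 2e3 = [7, -1, 4].

[-2, -1, -2]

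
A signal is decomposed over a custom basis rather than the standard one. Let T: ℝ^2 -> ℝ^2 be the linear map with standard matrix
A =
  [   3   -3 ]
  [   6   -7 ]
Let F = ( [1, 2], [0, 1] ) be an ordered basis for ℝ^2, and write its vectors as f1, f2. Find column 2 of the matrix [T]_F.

Compute T(f2) = A f2 = [-3, -7] in standard coordinates.
Then write this in F-coordinates: solve for y in y_1 f1 + y_2 f2 = [-3, -7].
This gives y = [-3, -1], which is column 2 of [T]_F.

[-3, -1]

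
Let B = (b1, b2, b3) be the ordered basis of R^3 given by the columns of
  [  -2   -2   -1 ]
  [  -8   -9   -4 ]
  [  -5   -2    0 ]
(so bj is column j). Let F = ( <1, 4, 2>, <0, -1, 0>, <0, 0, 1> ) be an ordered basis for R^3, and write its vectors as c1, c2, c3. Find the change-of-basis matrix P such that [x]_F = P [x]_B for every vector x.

[[-2, -2, -1], [0, 1, 0], [-1, 2, 2]]

Column j of P is [bj]_F, since P maps B-coordinates to F-coordinates.
Expressing b1 in F: b1 = -2c1 + 0·c2 - c3, so column 1 of P is <-2, 0, -1>.
Doing the same for each bj gives P = [[-2, -2, -1], [0, 1, 0], [-1, 2, 2]].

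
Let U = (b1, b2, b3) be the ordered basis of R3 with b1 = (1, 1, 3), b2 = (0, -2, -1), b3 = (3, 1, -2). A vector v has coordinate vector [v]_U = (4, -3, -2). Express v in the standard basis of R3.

(-2, 8, 19)

v = M [v]_U, where M has columns b1, ..., b3.
Carrying out the matrix-vector product, v = (-2, 8, 19).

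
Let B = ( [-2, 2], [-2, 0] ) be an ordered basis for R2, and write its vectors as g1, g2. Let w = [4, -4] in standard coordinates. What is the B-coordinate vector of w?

[w]_B is the unique c with M c = w, where M has columns g1, g2.
System: -2c_1 - 2c_2 = 4, 2c_1 + 0c_2 = -4; solving gives c_1 = -2, c_2 = 0.
Check: -2g1 + 0·g2 = [4, -4].

[-2, 0]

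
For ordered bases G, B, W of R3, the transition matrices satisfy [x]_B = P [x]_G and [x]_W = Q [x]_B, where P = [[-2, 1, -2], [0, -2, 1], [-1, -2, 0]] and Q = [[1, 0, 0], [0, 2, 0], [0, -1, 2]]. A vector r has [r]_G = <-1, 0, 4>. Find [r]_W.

First [r]_B = P [r]_G = <-6, 4, 1>.
Then [r]_W = Q [r]_B = <-6, 8, -2>.

<-6, 8, -2>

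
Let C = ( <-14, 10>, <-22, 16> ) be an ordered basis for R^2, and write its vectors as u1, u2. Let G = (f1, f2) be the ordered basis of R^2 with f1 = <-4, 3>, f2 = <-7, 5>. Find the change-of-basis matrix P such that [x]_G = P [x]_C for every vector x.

Column j of P is [uj]_G, since P maps C-coordinates to G-coordinates.
Expressing u1 in G: u1 = 0·f1 + 2f2, so column 1 of P is <0, 2>.
Doing the same for each uj gives P = [[0, 2], [2, 2]].

[[0, 2], [2, 2]]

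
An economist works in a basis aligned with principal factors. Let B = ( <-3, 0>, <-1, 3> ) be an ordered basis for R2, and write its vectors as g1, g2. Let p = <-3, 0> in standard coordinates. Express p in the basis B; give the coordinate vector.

Write p = c_1 g1 + c_2 g2 and solve for the c_i.
System: -3c_1 - c_2 = -3, 0c_1 + 3c_2 = 0; solving gives c_1 = 1, c_2 = 0.
Check: g1 + 0·g2 = <-3, 0>.

<1, 0>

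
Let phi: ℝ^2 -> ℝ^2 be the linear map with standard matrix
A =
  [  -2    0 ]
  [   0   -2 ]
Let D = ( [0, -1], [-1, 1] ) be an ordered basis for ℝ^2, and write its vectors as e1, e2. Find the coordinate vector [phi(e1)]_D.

[-2, 0]

Column 1 of [phi]_D is the D-coordinate vector of phi(e1).
In standard coordinates phi(e1) = A e1 = [0, 2].
Converting to D: [0, 2] = -2e1 + 0·e2, so the coordinate vector is [-2, 0].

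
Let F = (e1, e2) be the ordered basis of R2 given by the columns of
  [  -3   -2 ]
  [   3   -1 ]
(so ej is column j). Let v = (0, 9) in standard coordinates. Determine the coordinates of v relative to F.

Write v = c_1 e1 + c_2 e2 and solve for the c_i.
System: -3c_1 - 2c_2 = 0, 3c_1 - c_2 = 9; solving gives c_1 = 2, c_2 = -3.
Check: 2e1 - 3e2 = (0, 9).

(2, -3)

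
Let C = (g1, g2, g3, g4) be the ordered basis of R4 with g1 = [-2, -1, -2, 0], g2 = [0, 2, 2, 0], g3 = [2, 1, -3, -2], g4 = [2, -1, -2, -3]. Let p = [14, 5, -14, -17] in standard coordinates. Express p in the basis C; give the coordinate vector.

[0, 2, 4, 3]

We seek scalars with c_1 g1 + ... + c_4 g4 = p; equivalently solve M c = p where the columns of M are g1, ..., g4.
Gaussian elimination on [M | p] yields c = (0, 2, 4, 3).
Check: 0·g1 + 2g2 + 4g3 + 3g4 = [14, 5, -14, -17].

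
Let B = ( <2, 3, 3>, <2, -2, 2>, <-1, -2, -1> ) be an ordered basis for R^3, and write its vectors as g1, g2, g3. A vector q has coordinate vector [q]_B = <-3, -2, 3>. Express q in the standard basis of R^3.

The coordinates say q = -3g1 - 2g2 + 3g3; adding the scaled basis vectors gives <-13, -11, -16>.

<-13, -11, -16>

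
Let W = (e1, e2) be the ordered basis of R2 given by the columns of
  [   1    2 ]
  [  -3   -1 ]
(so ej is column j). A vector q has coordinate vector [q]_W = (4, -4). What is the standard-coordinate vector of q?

q = M [q]_W, where M has columns e1, e2.
Carrying out the matrix-vector product, q = (-4, -8).

(-4, -8)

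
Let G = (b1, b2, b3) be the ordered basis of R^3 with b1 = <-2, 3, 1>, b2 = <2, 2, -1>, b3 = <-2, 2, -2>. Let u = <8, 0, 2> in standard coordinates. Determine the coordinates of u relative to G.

We seek scalars with c_1 b1 + ... + c_3 b3 = u; equivalently solve M c = u where the columns of M are b1, ..., b3.
Row-reducing the augmented matrix [M | u] gives c = (0, 2, -2).
Check: 0·b1 + 2b2 - 2b3 = <8, 0, 2>.

<0, 2, -2>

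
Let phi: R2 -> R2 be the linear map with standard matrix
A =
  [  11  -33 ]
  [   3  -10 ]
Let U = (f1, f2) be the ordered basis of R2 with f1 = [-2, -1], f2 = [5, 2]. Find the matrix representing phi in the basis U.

With P the matrix whose columns are f1, f2, [phi]_U = P^(-1) A P.
Column by column: phi(f1) = A f1 = [11, 4]; its U-coordinates [2, 3] give column 1.
Continuing for each basis vector yields [phi]_U = [[2, 3], [3, -1]].

[[2, 3], [3, -1]]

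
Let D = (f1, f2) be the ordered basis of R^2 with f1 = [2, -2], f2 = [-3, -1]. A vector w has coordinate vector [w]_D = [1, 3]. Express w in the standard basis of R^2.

The coordinates say w = f1 + 3f2; adding the scaled basis vectors gives [-7, -5].

[-7, -5]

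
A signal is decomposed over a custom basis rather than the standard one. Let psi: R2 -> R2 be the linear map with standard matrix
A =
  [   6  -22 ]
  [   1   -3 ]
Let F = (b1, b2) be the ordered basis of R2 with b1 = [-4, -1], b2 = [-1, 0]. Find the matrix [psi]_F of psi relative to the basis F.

[[1, 1], [-2, 2]]

With P the matrix whose columns are b1, b2, [psi]_F = P^(-1) A P.
Column by column: psi(b1) = A b1 = [-2, -1]; its F-coordinates [1, -2] give column 1.
Continuing for each basis vector yields [psi]_F = [[1, 1], [-2, 2]].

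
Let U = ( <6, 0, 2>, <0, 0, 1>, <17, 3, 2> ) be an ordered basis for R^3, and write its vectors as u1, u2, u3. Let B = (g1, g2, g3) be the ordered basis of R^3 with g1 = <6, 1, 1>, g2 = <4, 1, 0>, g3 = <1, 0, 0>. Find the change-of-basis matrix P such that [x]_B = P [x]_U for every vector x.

Take x = uj: its U-coordinates are the j-th standard unit vector, so P e_j — column j of P — equals [uj]_B.
u1 = 2g1 - 2g2 + 2g3, giving column 1 = <2, -2, 2>; repeating for each j gives P = [[2, 1, 2], [-2, -1, 1], [2, -2, 1]].

[[2, 1, 2], [-2, -1, 1], [2, -2, 1]]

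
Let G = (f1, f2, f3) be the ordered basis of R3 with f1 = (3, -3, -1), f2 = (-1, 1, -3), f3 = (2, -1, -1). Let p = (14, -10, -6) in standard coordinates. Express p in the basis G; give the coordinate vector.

(2, 0, 4)

Write p = c_1 f1 + ... + c_3 f3 and solve for the c_i.
Row-reducing the augmented matrix [M | p] gives c = (2, 0, 4).
Check: 2f1 + 0·f2 + 4f3 = (14, -10, -6).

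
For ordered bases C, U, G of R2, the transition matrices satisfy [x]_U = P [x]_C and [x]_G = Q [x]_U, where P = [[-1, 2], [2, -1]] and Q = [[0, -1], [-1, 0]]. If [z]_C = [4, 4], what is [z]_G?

[-4, -4]

First [z]_U = P [z]_C = [4, 4].
Then [z]_G = Q [z]_U = [-4, -4].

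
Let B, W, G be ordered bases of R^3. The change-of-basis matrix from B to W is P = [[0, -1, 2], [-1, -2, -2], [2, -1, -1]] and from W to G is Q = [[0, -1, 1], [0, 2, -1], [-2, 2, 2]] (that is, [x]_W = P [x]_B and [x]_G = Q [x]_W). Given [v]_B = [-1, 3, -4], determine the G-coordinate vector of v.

[-4, 7, 26]

Apply P to get W-coordinates [-11, 3, -1], then Q to get G-coordinates.
The result is [v]_G = [-4, 7, 26].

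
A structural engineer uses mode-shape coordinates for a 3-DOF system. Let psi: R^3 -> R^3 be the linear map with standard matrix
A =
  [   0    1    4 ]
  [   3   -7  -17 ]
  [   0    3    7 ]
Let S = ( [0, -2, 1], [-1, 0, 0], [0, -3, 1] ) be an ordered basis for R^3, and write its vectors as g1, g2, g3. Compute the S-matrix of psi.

[[0, -3, -2], [-2, 0, -1], [1, 3, 0]]

With P the matrix whose columns are g1, ..., g3, [psi]_S = P^(-1) A P.
Column by column: psi(g1) = A g1 = [2, -3, 1]; its S-coordinates [0, -2, 1] give column 1.
Continuing for each basis vector yields [psi]_S = [[0, -3, -2], [-2, 0, -1], [1, 3, 0]].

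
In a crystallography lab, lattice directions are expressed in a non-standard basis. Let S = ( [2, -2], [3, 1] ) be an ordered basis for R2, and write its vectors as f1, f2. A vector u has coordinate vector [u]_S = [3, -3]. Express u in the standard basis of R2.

The coordinates say u = 3f1 - 3f2; adding the scaled basis vectors gives [-3, -9].

[-3, -9]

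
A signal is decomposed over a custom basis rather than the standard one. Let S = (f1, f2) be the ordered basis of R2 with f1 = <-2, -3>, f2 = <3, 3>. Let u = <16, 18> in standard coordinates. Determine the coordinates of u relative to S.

<-2, 4>

[u]_S is the unique c with M c = u, where M has columns f1, f2.
System: -2c_1 + 3c_2 = 16, -3c_1 + 3c_2 = 18; solving gives c_1 = -2, c_2 = 4.
Check: -2f1 + 4f2 = <16, 18>.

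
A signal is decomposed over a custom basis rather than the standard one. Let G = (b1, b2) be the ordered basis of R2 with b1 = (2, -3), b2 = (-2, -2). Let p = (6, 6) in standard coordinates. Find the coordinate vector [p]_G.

Write p = c_1 b1 + c_2 b2 and solve for the c_i.
System: 2c_1 - 2c_2 = 6, -3c_1 - 2c_2 = 6; solving gives c_1 = 0, c_2 = -3.
Check: 0·b1 - 3b2 = (6, 6).

(0, -3)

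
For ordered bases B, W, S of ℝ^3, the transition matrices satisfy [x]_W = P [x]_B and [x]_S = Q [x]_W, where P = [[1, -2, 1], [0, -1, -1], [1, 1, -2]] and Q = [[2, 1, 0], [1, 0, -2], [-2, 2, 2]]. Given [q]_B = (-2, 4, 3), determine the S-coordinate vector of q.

(-21, 1, -8)

Composing the changes, [q]_S = Q P [q]_B.
Q P = [[2, -5, 1], [-1, -4, 5], [0, 4, -8]]; applying this to (-2, 4, 3) gives (-21, 1, -8).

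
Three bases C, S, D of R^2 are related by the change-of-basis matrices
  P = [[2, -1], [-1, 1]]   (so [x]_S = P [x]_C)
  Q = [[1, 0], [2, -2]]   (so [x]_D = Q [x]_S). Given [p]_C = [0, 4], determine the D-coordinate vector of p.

[-4, -16]

Apply P to get S-coordinates [-4, 4], then Q to get D-coordinates.
The result is [p]_D = [-4, -16].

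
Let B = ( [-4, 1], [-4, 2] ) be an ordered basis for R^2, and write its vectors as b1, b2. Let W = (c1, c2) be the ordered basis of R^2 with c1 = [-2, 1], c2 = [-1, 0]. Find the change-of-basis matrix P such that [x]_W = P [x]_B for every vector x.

[[1, 2], [2, 0]]

Column j of P is [bj]_W, since P maps B-coordinates to W-coordinates.
Expressing b1 in W: b1 = c1 + 2c2, so column 1 of P is [1, 2].
Doing the same for each bj gives P = [[1, 2], [2, 0]].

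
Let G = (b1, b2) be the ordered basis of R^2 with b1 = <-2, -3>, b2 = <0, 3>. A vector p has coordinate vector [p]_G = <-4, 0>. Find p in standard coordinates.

<8, 12>

p = M [p]_G, where M has columns b1, b2.
Carrying out the matrix-vector product, p = <8, 12>.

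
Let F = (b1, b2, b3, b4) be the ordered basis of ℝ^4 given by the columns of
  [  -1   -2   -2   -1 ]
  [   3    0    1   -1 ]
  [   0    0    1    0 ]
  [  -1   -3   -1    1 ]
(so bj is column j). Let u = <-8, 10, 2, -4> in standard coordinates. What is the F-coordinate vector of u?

<3, 0, 2, 1>

Write u = c_1 b1 + ... + c_4 b4 and solve for the c_i.
Solving this 4x4 system gives c = (3, 0, 2, 1).
Check: 3b1 + 0·b2 + 2b3 + b4 = <-8, 10, 2, -4>.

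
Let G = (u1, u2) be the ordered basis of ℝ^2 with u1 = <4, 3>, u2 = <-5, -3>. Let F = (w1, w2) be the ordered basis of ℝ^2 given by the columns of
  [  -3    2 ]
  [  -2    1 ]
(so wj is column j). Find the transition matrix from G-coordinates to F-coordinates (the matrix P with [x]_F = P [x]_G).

[[-2, 1], [-1, -1]]

Let M have columns uj and N have columns wj. Then for every x, N [x]_F = x = M [x]_G, so P = N^(-1) M.
Since det N = 1, N^(-1) has integer entries; multiplying gives P = [[-2, 1], [-1, -1]].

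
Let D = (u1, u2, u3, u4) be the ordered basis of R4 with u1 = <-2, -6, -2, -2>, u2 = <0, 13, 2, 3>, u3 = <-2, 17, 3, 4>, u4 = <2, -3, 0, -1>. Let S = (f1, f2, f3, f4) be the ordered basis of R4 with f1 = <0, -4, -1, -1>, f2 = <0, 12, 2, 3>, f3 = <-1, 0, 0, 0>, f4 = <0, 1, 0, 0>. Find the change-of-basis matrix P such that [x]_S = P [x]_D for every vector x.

Take x = uj: its D-coordinates are the j-th standard unit vector, so P e_j — column j of P — equals [uj]_S.
u1 = 2f1 + 0·f2 + 2f3 + 2f4, giving column 1 = <2, 0, 2, 2>; repeating for each j gives P = [[2, 0, -1, -2], [0, 1, 1, -1], [2, 0, 2, -2], [2, 1, 1, 1]].

[[2, 0, -1, -2], [0, 1, 1, -1], [2, 0, 2, -2], [2, 1, 1, 1]]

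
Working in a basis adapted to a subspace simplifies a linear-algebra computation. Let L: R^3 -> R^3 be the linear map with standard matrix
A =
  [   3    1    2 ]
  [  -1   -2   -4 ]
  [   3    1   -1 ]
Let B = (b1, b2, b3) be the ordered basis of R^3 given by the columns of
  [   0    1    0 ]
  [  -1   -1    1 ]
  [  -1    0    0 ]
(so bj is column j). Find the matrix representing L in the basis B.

With P the matrix whose columns are b1, ..., b3, [L]_B = P^(-1) A P.
Column by column: L(b1) = A b1 = <-3, 6, 0>; its B-coordinates <0, -3, 3> give column 1.
Continuing for each basis vector yields [L]_B = [[0, -2, -1], [-3, 2, 1], [3, 1, -2]].

[[0, -2, -1], [-3, 2, 1], [3, 1, -2]]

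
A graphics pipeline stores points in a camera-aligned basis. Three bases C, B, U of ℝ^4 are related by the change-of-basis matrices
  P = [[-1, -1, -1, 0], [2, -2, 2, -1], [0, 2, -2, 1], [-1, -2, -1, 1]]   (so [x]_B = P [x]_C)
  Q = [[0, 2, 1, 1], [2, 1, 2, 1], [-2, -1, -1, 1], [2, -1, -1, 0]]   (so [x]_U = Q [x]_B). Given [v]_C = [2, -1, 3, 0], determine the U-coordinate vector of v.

Composing the changes, [v]_U = Q P [v]_C.
Q P = [[3, -4, 1, 0], [-1, -2, -5, 2], [-1, 0, 1, 1], [-4, -2, -2, 0]]; applying this to [2, -1, 3, 0] gives [13, -15, 1, -12].

[13, -15, 1, -12]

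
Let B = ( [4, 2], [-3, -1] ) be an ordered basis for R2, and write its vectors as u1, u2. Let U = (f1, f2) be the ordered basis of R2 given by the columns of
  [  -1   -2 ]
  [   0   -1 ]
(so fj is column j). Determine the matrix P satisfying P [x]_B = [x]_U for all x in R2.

Column j of P is [uj]_U, since P maps B-coordinates to U-coordinates.
Expressing u1 in U: u1 = 0·f1 - 2f2, so column 1 of P is [0, -2].
Doing the same for each uj gives P = [[0, 1], [-2, 1]].

[[0, 1], [-2, 1]]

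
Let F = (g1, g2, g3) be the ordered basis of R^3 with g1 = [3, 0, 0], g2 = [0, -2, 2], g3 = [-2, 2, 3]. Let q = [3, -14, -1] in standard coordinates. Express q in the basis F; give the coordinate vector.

We seek scalars with c_1 g1 + ... + c_3 g3 = q; equivalently solve M c = q where the columns of M are g1, ..., g3.
Gaussian elimination on [M | q] yields c = (-1, 4, -3).
Check: -g1 + 4g2 - 3g3 = [3, -14, -1].

[-1, 4, -3]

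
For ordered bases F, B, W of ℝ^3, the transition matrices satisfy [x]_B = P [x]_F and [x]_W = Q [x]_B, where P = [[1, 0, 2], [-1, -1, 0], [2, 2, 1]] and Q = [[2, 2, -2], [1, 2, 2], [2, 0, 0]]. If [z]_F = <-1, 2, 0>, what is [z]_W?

<-8, 1, -2>

Apply P to get B-coordinates <-1, -1, 2>, then Q to get W-coordinates.
The result is [z]_W = <-8, 1, -2>.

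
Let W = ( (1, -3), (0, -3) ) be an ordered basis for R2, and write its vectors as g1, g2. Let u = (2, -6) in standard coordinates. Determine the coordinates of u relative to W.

(2, 0)

We seek scalars with c_1 g1 + c_2 g2 = u; equivalently solve M c = u where the columns of M are g1, g2.
System: c_1 + 0c_2 = 2, -3c_1 - 3c_2 = -6; solving gives c_1 = 2, c_2 = 0.
Check: 2g1 + 0·g2 = (2, -6).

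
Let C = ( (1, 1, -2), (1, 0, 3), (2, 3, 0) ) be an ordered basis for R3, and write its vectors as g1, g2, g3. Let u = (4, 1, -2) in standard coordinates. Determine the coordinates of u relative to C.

[u]_C is the unique c with M c = u, where M has columns g1, ..., g3.
Gaussian elimination on [M | u] yields c = (4, 2, -1).
Check: 4g1 + 2g2 - g3 = (4, 1, -2).

(4, 2, -1)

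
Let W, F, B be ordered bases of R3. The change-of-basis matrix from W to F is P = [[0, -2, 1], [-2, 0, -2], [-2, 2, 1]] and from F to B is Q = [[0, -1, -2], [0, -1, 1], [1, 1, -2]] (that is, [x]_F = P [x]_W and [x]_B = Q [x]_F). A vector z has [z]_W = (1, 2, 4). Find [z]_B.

(-2, 16, -22)

Apply P to get F-coordinates (0, -10, 6), then Q to get B-coordinates.
The result is [z]_B = (-2, 16, -22).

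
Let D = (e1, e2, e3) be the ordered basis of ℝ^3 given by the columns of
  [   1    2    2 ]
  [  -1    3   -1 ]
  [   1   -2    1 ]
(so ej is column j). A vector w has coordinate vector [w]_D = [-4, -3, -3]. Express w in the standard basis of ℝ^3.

[-16, -2, -1]

The coordinates say w = -4e1 - 3e2 - 3e3; adding the scaled basis vectors gives [-16, -2, -1].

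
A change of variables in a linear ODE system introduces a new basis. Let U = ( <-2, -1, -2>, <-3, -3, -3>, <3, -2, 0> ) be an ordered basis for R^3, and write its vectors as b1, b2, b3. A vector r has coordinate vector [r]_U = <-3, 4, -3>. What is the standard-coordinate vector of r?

<-15, -3, -6>

By definition r = -3b1 + 4b2 - 3b3.
Summing componentwise gives <-15, -3, -6>.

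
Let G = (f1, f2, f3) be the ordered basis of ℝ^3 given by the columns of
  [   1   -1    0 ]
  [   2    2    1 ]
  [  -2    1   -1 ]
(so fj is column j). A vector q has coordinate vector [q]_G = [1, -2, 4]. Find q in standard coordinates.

[3, 2, -8]

By definition q = f1 - 2f2 + 4f3.
Summing componentwise gives [3, 2, -8].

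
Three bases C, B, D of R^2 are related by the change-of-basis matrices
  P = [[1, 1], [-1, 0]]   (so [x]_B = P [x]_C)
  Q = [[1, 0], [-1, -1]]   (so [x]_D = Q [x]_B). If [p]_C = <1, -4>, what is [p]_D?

<-3, 4>

Apply P to get B-coordinates <-3, -1>, then Q to get D-coordinates.
The result is [p]_D = <-3, 4>.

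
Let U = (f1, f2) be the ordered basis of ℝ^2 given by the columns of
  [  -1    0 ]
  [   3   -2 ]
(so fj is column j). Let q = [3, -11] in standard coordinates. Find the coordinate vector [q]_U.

We seek scalars with c_1 f1 + c_2 f2 = q; equivalently solve M c = q where the columns of M are f1, f2.
System: -c_1 + 0c_2 = 3, 3c_1 - 2c_2 = -11; solving gives c_1 = -3, c_2 = 1.
Check: -3f1 + f2 = [3, -11].

[-3, 1]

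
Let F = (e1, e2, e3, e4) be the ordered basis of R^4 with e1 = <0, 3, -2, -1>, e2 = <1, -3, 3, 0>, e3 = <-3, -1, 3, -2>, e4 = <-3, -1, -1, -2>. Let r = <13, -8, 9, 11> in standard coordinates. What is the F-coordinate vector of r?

<-3, 1, -1, -3>

Write r = c_1 e1 + ... + c_4 e4 and solve for the c_i.
Row-reducing the augmented matrix [M | r] gives c = (-3, 1, -1, -3).
Check: -3e1 + e2 - e3 - 3e4 = <13, -8, 9, 11>.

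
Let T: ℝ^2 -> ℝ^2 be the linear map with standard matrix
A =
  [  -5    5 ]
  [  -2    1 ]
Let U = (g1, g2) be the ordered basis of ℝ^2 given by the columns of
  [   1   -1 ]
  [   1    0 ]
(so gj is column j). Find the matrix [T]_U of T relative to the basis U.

The j-th column of [T]_U is [T(gj)]_U.
T(g1) = A g1 = [0, -1] = -g1 - g2, so column 1 is [-1, -1].
Repeating for g2 and assembling the columns gives [[-1, 2], [-1, -3]].

[[-1, 2], [-1, -3]]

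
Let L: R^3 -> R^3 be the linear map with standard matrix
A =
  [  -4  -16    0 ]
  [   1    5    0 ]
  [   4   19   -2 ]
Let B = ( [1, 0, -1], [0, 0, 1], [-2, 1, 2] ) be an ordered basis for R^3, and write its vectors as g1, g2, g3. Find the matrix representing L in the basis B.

[[-2, 0, -2], [2, -2, -1], [1, 0, 3]]

The j-th column of [L]_B is [L(gj)]_B.
L(g1) = A g1 = [-4, 1, 6] = -2g1 + 2g2 + g3, so column 1 is [-2, 2, 1].
Repeating for g2, g3 and assembling the columns gives [[-2, 0, -2], [2, -2, -1], [1, 0, 3]].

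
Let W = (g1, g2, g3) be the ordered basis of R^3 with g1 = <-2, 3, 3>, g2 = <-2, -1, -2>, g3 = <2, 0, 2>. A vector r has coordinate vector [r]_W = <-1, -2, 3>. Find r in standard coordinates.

By definition r = -g1 - 2g2 + 3g3.
Summing componentwise gives <12, -1, 7>.

<12, -1, 7>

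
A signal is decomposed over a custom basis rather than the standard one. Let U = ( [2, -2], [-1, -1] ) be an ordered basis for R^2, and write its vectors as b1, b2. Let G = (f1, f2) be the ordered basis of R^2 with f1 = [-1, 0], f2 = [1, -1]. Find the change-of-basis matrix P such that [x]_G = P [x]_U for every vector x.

Let M have columns bj and N have columns fj. Then for every x, N [x]_G = x = M [x]_U, so P = N^(-1) M.
Since det N = 1, N^(-1) has integer entries; multiplying gives P = [[0, 2], [2, 1]].

[[0, 2], [2, 1]]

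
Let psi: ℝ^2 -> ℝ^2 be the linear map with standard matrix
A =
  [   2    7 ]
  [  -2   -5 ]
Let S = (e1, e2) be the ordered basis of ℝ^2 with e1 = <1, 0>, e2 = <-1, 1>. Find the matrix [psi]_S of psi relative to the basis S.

[[0, 2], [-2, -3]]

With P the matrix whose columns are e1, e2, [psi]_S = P^(-1) A P.
Column by column: psi(e1) = A e1 = <2, -2>; its S-coordinates <0, -2> give column 1.
Continuing for each basis vector yields [psi]_S = [[0, 2], [-2, -3]].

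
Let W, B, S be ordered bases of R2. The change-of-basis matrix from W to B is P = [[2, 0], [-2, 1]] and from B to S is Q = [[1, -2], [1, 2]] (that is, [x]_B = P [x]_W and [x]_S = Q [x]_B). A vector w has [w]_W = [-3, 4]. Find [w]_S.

[-26, 14]

First [w]_B = P [w]_W = [-6, 10].
Then [w]_S = Q [w]_B = [-26, 14].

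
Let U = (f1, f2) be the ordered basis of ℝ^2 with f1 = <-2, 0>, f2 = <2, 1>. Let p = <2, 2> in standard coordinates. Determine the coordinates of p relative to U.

We seek scalars with c_1 f1 + c_2 f2 = p; equivalently solve M c = p where the columns of M are f1, f2.
System: -2c_1 + 2c_2 = 2, 0c_1 + c_2 = 2; solving gives c_1 = 1, c_2 = 2.
Check: f1 + 2f2 = <2, 2>.

<1, 2>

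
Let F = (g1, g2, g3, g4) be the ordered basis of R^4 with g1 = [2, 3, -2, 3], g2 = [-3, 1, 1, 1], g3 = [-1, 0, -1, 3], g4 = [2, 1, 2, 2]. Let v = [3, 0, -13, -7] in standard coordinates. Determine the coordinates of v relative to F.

We seek scalars with c_1 g1 + ... + c_4 g4 = v; equivalently solve M c = v where the columns of M are g1, ..., g4.
Gaussian elimination on [M | v] yields c = (2, -2, -1, -4).
Check: 2g1 - 2g2 - g3 - 4g4 = [3, 0, -13, -7].

[2, -2, -1, -4]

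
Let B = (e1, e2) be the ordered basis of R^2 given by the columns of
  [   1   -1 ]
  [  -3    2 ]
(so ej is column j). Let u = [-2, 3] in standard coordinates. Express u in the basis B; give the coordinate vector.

[1, 3]

Write u = c_1 e1 + c_2 e2 and solve for the c_i.
System: c_1 - c_2 = -2, -3c_1 + 2c_2 = 3; solving gives c_1 = 1, c_2 = 3.
Check: e1 + 3e2 = [-2, 3].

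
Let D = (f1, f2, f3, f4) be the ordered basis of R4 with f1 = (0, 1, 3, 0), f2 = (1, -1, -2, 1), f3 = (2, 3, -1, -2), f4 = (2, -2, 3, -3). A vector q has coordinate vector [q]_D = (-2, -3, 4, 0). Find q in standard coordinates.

The coordinates say q = -2f1 - 3f2 + 4f3 + 0·f4; adding the scaled basis vectors gives (5, 13, -4, -11).

(5, 13, -4, -11)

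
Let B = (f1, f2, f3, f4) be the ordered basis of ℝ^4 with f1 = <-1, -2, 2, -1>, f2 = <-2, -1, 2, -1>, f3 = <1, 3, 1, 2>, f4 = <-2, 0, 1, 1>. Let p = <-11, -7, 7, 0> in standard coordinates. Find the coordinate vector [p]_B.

<2, 0, -1, 4>

We seek scalars with c_1 f1 + ... + c_4 f4 = p; equivalently solve M c = p where the columns of M are f1, ..., f4.
Row-reducing the augmented matrix [M | p] gives c = (2, 0, -1, 4).
Check: 2f1 + 0·f2 - f3 + 4f4 = <-11, -7, 7, 0>.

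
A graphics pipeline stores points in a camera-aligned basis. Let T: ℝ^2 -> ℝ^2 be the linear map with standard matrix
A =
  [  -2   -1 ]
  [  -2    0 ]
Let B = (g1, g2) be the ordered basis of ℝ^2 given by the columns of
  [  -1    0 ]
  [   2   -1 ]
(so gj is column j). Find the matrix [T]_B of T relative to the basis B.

[[0, -1], [-2, -2]]

The j-th column of [T]_B is [T(gj)]_B.
T(g1) = A g1 = <0, 2> = 0·g1 - 2g2, so column 1 is <0, -2>.
Repeating for g2 and assembling the columns gives [[0, -1], [-2, -2]].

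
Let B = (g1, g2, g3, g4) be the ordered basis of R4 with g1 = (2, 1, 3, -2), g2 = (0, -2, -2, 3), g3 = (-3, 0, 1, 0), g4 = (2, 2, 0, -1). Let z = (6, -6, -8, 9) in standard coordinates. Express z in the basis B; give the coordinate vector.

Write z = c_1 g1 + ... + c_4 g4 and solve for the c_i.
Row-reducing the augmented matrix [M | z] gives c = (0, 3, -2, 0).
Check: 0·g1 + 3g2 - 2g3 + 0·g4 = (6, -6, -8, 9).

(0, 3, -2, 0)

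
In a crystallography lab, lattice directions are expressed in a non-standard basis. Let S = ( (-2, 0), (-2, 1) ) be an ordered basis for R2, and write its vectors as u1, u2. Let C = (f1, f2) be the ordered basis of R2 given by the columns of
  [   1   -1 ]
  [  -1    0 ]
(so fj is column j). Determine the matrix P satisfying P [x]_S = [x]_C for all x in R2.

[[0, -1], [2, 1]]

Column j of P is [uj]_C, since P maps S-coordinates to C-coordinates.
Expressing u1 in C: u1 = 0·f1 + 2f2, so column 1 of P is (0, 2).
Doing the same for each uj gives P = [[0, -1], [2, 1]].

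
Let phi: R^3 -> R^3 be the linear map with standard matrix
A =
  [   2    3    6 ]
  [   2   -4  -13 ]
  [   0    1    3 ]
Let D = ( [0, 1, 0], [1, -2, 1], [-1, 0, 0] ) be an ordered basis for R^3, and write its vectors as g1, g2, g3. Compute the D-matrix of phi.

[[-2, -1, -2], [1, 1, 0], [-2, -1, 2]]

The j-th column of [phi]_D is [phi(gj)]_D.
phi(g1) = A g1 = [3, -4, 1] = -2g1 + g2 - 2g3, so column 1 is [-2, 1, -2].
Repeating for g2, g3 and assembling the columns gives [[-2, -1, -2], [1, 1, 0], [-2, -1, 2]].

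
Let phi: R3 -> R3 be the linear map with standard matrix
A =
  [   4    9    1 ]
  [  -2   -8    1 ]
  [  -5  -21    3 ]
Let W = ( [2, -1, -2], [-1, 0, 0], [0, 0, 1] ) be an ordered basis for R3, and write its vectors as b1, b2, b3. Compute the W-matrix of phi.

[[-2, -2, -1], [-1, 0, -3], [1, 1, 1]]

With P the matrix whose columns are b1, ..., b3, [phi]_W = P^(-1) A P.
Column by column: phi(b1) = A b1 = [-3, 2, 5]; its W-coordinates [-2, -1, 1] give column 1.
Continuing for each basis vector yields [phi]_W = [[-2, -2, -1], [-1, 0, -3], [1, 1, 1]].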